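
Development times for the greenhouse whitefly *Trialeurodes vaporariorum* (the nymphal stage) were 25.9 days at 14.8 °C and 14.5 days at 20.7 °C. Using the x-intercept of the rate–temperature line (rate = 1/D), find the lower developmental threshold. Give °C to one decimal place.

7.3 °C

Equal thermal constants: D₁(T₁ − T_b) = D₂(T₂ − T_b).
25.9·(14.8 − T_b) = 14.5·(20.7 − T_b)
T_b = (25.9·14.8 − 14.5·20.7) / (25.9 − 14.5) = 83.17 / 11.4 = 7.296 °C ≈ 7.3 °C.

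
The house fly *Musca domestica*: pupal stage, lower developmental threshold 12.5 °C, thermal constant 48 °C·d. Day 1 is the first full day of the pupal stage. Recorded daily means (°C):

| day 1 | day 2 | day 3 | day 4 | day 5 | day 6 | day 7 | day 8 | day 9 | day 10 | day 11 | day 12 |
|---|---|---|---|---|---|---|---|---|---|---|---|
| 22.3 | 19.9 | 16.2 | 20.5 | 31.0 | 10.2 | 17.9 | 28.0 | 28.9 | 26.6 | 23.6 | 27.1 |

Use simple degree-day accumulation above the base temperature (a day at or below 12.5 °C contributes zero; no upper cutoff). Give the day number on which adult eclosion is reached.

Daily DD above 12.5 °C: 9.8, 7.4, 3.7, 8.0, 18.5, 0.0, 5.4, 15.5, 16.4, 14.1, 11.1, 14.6.
Cumulative: 9.8, 17.2, 20.9, 28.9, 47.4, 47.4, 52.8, 68.3, 84.7, 98.8, 109.9, 124.5.
The total first reaches 48 DD on day 7.

day 7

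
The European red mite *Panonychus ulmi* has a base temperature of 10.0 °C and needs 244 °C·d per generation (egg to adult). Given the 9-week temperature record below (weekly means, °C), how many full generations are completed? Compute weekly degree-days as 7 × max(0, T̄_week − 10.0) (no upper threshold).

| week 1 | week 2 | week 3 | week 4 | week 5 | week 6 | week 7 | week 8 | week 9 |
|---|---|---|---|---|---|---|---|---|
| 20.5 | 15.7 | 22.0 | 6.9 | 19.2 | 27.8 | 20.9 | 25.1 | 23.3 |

2 generations

Weekly DD (7 × max(0, T̄ − 10.0)): 73.5, 39.9, 84.0, 0.0, 64.4, 124.6, 76.3, 105.7, 93.1.
Season total = 661.5 DD.
Complete generations = ⌊661.5 / 244⌋ = 2.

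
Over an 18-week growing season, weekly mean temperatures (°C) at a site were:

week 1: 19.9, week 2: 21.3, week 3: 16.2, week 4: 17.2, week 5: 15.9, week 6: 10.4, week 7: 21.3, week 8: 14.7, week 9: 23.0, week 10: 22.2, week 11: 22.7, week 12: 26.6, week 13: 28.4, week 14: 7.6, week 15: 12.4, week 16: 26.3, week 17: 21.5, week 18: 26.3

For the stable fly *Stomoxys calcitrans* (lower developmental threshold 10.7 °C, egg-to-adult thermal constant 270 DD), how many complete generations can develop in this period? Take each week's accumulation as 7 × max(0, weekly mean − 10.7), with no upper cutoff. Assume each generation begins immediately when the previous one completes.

Weekly DD (7 × max(0, T̄ − 10.7)): 64.4, 74.2, 38.5, 45.5, 36.4, 0.0, 74.2, 28.0, 86.1, 80.5, 84.0, 111.3, 123.9, 0.0, 11.9, 109.2, 75.6, 109.2.
Season total = 1152.9 DD.
Complete generations = ⌊1152.9 / 270⌋ = 4.

4 generations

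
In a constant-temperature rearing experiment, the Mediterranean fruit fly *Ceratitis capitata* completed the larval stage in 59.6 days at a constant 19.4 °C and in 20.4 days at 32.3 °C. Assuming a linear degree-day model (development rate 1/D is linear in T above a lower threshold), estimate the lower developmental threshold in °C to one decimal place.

Equal thermal constants: D₁(T₁ − T_b) = D₂(T₂ − T_b).
59.6·(19.4 − T_b) = 20.4·(32.3 − T_b)
T_b = (59.6·19.4 − 20.4·32.3) / (59.6 − 20.4) = 497.32 / 39.2 = 12.687 °C ≈ 12.7 °C.

12.7 °C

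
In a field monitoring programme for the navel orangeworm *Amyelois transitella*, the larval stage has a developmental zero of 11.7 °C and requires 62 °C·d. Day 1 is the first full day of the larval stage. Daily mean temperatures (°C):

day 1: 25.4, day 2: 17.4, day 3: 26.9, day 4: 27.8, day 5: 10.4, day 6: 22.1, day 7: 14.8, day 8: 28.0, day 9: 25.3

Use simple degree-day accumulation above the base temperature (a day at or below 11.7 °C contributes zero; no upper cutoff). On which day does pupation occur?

Daily DD above 11.7 °C: 13.7, 5.7, 15.2, 16.1, 0.0, 10.4, 3.1, 16.3, 13.6.
Cumulative: 13.7, 19.4, 34.6, 50.7, 50.7, 61.1, 64.2, 80.5, 94.1.
The total first reaches 62 DD on day 7.

day 7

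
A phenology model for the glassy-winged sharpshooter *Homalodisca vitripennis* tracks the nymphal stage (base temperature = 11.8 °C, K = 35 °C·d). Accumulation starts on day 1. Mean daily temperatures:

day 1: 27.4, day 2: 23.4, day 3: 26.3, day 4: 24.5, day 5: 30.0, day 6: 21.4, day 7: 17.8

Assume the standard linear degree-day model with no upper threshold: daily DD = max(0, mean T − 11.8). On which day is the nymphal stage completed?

day 3

Daily DD above 11.8 °C: 15.6, 11.6, 14.5, 12.7, 18.2, 9.6, 6.0.
Cumulative: 15.6, 27.2, 41.7, 54.4, 72.6, 82.2, 88.2.
The total first reaches 35 DD on day 3.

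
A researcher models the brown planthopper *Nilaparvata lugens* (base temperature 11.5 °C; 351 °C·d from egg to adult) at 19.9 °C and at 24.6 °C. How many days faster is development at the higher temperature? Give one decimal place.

At 19.9 °C: 351 / (19.9 − 11.5) = 351 / 8.4 = 41.786 d.
At 24.6 °C: 351 / (24.6 − 11.5) = 351 / 13.1 = 26.794 d.
Difference = |41.786 − 26.794| = 14.992 ≈ 15.0 days.

15.0 days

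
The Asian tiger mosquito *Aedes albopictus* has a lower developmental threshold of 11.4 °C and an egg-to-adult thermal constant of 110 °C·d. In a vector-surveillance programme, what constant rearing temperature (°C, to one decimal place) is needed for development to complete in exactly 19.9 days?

Required daily accumulation = 110 / 19.9 = 5.528 DD/day.
T = T_base + 5.528 = 11.4 + 5.528 = 16.928 ≈ 16.9 °C.

16.9 °C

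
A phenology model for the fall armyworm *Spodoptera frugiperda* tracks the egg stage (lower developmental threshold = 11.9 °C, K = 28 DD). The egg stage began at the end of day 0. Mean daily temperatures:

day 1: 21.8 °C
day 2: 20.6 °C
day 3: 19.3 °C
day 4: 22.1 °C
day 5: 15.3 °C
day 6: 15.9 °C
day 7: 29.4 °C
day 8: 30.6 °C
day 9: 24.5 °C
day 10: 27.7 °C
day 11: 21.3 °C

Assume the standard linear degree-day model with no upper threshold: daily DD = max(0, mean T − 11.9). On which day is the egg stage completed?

Daily DD above 11.9 °C: 9.9, 8.7, 7.4, 10.2, 3.4, 4.0, 17.5, 18.7, 12.6, 15.8, 9.4.
Cumulative: 9.9, 18.6, 26.0, 36.2, 39.6, 43.6, 61.1, 79.8, 92.4, 108.2, 117.6.
The total first reaches 28 DD on day 4.

day 4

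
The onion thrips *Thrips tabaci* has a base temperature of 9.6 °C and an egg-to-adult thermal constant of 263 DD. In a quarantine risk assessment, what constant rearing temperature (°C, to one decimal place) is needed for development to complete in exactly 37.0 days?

16.7 °C

Required daily accumulation = 263 / 37.0 = 7.108 DD/day.
T = T_base + 7.108 = 9.6 + 7.108 = 16.708 ≈ 16.7 °C.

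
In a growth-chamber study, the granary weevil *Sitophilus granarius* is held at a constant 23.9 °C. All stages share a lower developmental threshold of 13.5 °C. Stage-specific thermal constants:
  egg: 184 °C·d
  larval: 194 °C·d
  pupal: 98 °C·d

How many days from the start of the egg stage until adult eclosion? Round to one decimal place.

45.8 days

Daily accumulation at 23.9 °C = 23.9 − 13.5 = 10.4 DD/day.
Total K = 184 + 194 + 98 = 476 DD.
Total duration = 476 / 10.4 = 45.769 ≈ 45.8 days.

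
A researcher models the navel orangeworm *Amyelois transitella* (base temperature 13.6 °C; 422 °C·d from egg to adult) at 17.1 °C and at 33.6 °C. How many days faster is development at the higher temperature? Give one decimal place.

At 17.1 °C: 422 / (17.1 − 13.6) = 422 / 3.5 = 120.571 d.
At 33.6 °C: 422 / (33.6 − 13.6) = 422 / 20.0 = 21.100 d.
Difference = |120.571 − 21.100| = 99.471 ≈ 99.5 days.

99.5 days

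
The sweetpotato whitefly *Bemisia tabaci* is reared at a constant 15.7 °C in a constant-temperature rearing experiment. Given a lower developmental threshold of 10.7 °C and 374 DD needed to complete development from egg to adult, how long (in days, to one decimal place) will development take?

74.8 days

Daily accumulation = 15.7 − 10.7 = 5.0 DD/day.
Duration = 374 / 5.0 = 74.800 ≈ 74.8 days.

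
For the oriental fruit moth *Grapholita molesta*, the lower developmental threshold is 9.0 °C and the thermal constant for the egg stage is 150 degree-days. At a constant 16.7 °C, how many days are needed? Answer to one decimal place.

19.5 days

Daily accumulation = 16.7 − 9.0 = 7.7 DD/day.
Duration = 150 / 7.7 = 19.481 ≈ 19.5 days.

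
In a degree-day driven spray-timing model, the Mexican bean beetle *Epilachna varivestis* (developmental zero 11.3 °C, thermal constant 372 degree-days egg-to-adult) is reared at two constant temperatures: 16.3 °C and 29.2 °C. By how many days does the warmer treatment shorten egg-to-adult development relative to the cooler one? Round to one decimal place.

53.6 days

At 16.3 °C: 372 / (16.3 − 11.3) = 372 / 5.0 = 74.400 d.
At 29.2 °C: 372 / (29.2 − 11.3) = 372 / 17.9 = 20.782 d.
Difference = |74.400 − 20.782| = 53.618 ≈ 53.6 days.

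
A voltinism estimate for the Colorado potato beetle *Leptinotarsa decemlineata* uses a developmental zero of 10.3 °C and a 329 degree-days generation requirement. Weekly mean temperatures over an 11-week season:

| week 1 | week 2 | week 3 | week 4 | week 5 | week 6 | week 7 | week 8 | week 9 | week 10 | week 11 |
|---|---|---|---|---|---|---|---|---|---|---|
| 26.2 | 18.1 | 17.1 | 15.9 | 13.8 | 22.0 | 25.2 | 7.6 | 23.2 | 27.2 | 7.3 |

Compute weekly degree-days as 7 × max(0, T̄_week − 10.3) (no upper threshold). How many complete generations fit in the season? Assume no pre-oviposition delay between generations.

2 generations

Weekly DD (7 × max(0, T̄ − 10.3)): 111.3, 54.6, 47.6, 39.2, 24.5, 81.9, 104.3, 0.0, 90.3, 118.3, 0.0.
Season total = 672.0 DD.
Complete generations = ⌊672.0 / 329⌋ = 2.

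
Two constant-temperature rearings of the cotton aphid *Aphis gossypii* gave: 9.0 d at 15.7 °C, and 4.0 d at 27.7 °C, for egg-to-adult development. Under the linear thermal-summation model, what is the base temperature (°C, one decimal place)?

6.1 °C

Equal thermal constants: D₁(T₁ − T_b) = D₂(T₂ − T_b).
9.0·(15.7 − T_b) = 4.0·(27.7 − T_b)
T_b = (9.0·15.7 − 4.0·27.7) / (9.0 − 4.0) = 30.50 / 5.0 = 6.100 °C ≈ 6.1 °C.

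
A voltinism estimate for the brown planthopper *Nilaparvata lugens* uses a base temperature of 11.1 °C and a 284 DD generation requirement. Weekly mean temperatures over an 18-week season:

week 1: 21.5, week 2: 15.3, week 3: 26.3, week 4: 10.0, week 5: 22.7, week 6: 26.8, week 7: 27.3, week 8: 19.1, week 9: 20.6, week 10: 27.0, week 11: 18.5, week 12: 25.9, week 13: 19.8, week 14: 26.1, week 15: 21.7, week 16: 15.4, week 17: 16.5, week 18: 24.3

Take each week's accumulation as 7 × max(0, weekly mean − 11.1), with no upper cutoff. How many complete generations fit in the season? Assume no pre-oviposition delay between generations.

Weekly DD (7 × max(0, T̄ − 11.1)): 72.8, 29.4, 106.4, 0.0, 81.2, 109.9, 113.4, 56.0, 66.5, 111.3, 51.8, 103.6, 60.9, 105.0, 74.2, 30.1, 37.8, 92.4.
Season total = 1302.7 DD.
Complete generations = ⌊1302.7 / 284⌋ = 4.

4 generations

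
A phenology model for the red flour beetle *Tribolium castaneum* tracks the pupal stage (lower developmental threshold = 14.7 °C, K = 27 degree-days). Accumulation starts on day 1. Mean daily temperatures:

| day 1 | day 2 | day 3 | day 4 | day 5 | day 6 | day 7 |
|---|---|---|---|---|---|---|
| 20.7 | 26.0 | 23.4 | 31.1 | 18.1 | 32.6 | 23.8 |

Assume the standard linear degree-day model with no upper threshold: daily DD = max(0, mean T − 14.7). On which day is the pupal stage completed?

day 4

Daily DD above 14.7 °C: 6.0, 11.3, 8.7, 16.4, 3.4, 17.9, 9.1.
Cumulative: 6.0, 17.3, 26.0, 42.4, 45.8, 63.7, 72.8.
The total first reaches 27 DD on day 4.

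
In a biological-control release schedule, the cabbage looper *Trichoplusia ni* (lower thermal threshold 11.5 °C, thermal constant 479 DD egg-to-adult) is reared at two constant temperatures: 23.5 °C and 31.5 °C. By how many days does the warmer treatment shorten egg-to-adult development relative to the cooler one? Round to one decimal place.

At 23.5 °C: 479 / (23.5 − 11.5) = 479 / 12.0 = 39.917 d.
At 31.5 °C: 479 / (31.5 − 11.5) = 479 / 20.0 = 23.950 d.
Difference = |39.917 − 23.950| = 15.967 ≈ 16.0 days.

16.0 days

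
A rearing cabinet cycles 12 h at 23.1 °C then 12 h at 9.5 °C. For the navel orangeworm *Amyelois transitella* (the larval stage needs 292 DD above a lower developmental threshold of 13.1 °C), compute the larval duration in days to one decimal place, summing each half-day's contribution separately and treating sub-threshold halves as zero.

58.4 days

Day half: max(0, 23.1 − 13.1) × 0.5 = 10.0 × 0.5 = 5.00 DD.
Night half: max(0, 9.5 − 13.1) × 0.5 = 0.0 × 0.5 = 0.00 DD.
Per 24 h: 5.00 DD/day.
Duration = 292 / 5.00 = 58.400 ≈ 58.4 days.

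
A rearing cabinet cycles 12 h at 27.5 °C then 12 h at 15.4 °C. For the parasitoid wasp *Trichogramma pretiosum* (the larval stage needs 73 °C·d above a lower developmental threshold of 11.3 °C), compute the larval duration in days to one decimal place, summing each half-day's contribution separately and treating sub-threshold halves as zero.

7.2 days

Day half: max(0, 27.5 − 11.3) × 0.5 = 16.2 × 0.5 = 8.10 DD.
Night half: max(0, 15.4 − 11.3) × 0.5 = 4.1 × 0.5 = 2.05 DD.
Per 24 h: 10.15 DD/day.
Duration = 73 / 10.15 = 7.192 ≈ 7.2 days.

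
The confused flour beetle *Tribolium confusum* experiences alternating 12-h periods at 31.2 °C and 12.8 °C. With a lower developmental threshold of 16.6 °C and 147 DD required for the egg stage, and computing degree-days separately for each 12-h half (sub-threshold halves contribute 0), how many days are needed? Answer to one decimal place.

Day half: max(0, 31.2 − 16.6) × 0.5 = 14.6 × 0.5 = 7.30 DD.
Night half: max(0, 12.8 − 16.6) × 0.5 = 0.0 × 0.5 = 0.00 DD.
Per 24 h: 7.30 DD/day.
Duration = 147 / 7.30 = 20.137 ≈ 20.1 days.

20.1 days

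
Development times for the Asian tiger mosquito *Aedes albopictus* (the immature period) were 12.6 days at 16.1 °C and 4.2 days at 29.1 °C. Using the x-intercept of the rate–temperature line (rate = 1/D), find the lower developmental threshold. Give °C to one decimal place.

9.6 °C

Linear rate model ⇒ the product D·(T − T_b) is constant across temperatures.
12.6·(16.1 − T_b) = 4.2·(29.1 − T_b)
T_b = (12.6·16.1 − 4.2·29.1) / (12.6 − 4.2) = 80.64 / 8.4 = 9.600 °C ≈ 9.6 °C.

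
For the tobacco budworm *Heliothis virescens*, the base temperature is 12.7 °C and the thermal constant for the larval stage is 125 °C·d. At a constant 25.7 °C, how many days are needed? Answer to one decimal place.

9.6 days

Daily accumulation = 25.7 − 12.7 = 13.0 DD/day.
Duration = 125 / 13.0 = 9.615 ≈ 9.6 days.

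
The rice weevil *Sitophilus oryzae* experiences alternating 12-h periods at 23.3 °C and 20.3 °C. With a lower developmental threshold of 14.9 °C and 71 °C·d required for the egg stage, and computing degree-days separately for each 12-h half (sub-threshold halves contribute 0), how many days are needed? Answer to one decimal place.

Day half: max(0, 23.3 − 14.9) × 0.5 = 8.4 × 0.5 = 4.20 DD.
Night half: max(0, 20.3 − 14.9) × 0.5 = 5.4 × 0.5 = 2.70 DD.
Per 24 h: 6.90 DD/day.
Duration = 71 / 6.90 = 10.290 ≈ 10.3 days.

10.3 days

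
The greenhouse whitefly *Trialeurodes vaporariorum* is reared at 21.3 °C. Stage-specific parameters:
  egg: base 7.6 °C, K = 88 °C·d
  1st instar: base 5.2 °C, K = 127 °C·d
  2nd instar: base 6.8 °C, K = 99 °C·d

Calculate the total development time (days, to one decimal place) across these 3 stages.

egg: 88 / (21.3 − 7.6) = 88 / 13.7 = 6.423 d.
1st instar: 127 / (21.3 − 5.2) = 127 / 16.1 = 7.888 d.
2nd instar: 99 / (21.3 − 6.8) = 99 / 14.5 = 6.828 d.
Sum = 21.139 ≈ 21.1 days.

21.1 days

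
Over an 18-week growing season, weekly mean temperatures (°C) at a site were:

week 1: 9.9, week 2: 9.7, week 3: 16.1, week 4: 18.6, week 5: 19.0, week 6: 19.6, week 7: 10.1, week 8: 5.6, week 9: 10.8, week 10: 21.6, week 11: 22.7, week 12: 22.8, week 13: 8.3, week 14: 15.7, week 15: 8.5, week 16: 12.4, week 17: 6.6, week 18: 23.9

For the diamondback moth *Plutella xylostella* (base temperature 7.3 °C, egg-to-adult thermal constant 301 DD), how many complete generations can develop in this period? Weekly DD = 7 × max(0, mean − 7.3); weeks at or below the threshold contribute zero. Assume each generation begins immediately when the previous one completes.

Weekly DD (7 × max(0, T̄ − 7.3)): 18.2, 16.8, 61.6, 79.1, 81.9, 86.1, 19.6, 0.0, 24.5, 100.1, 107.8, 108.5, 7.0, 58.8, 8.4, 35.7, 0.0, 116.2.
Season total = 930.3 DD.
Complete generations = ⌊930.3 / 301⌋ = 3.

3 generations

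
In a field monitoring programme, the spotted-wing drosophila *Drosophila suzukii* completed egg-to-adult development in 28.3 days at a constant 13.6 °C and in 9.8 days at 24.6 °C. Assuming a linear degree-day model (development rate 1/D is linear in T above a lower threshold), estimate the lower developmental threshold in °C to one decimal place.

Under the model K = D·(T − T_b), so D₁·(T₁ − T_b) = D₂·(T₂ − T_b).
28.3·(13.6 − T_b) = 9.8·(24.6 − T_b)
T_b = (28.3·13.6 − 9.8·24.6) / (28.3 − 9.8) = 143.80 / 18.5 = 7.773 °C ≈ 7.8 °C.

7.8 °C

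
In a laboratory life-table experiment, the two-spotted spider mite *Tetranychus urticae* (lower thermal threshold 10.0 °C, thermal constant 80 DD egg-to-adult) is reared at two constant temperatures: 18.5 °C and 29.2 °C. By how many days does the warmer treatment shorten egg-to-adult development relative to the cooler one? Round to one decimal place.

5.2 days

At 18.5 °C: 80 / (18.5 − 10.0) = 80 / 8.5 = 9.412 d.
At 29.2 °C: 80 / (29.2 − 10.0) = 80 / 19.2 = 4.167 d.
Difference = |9.412 − 4.167| = 5.245 ≈ 5.2 days.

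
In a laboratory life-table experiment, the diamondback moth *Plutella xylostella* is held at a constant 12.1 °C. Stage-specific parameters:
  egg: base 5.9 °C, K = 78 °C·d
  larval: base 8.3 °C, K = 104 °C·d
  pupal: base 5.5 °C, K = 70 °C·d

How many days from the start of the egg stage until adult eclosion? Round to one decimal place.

egg: 78 / (12.1 − 5.9) = 78 / 6.2 = 12.581 d.
larval: 104 / (12.1 − 8.3) = 104 / 3.8 = 27.368 d.
pupal: 70 / (12.1 − 5.5) = 70 / 6.6 = 10.606 d.
Sum = 50.555 ≈ 50.6 days.

50.6 days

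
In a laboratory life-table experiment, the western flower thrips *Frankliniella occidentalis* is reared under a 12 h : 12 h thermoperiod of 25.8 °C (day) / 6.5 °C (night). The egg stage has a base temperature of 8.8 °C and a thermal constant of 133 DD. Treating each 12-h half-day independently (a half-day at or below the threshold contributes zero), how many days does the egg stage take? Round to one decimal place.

Day half: max(0, 25.8 − 8.8) × 0.5 = 17.0 × 0.5 = 8.50 DD.
Night half: max(0, 6.5 − 8.8) × 0.5 = 0.0 × 0.5 = 0.00 DD.
Per 24 h: 8.50 DD/day.
Duration = 133 / 8.50 = 15.647 ≈ 15.6 days.

15.6 days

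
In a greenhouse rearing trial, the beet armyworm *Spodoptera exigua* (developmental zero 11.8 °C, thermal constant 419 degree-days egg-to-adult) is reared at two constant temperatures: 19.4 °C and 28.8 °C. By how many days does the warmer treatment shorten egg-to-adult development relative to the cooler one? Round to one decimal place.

At 19.4 °C: 419 / (19.4 − 11.8) = 419 / 7.6 = 55.132 d.
At 28.8 °C: 419 / (28.8 − 11.8) = 419 / 17.0 = 24.647 d.
Difference = |55.132 − 24.647| = 30.485 ≈ 30.5 days.

30.5 days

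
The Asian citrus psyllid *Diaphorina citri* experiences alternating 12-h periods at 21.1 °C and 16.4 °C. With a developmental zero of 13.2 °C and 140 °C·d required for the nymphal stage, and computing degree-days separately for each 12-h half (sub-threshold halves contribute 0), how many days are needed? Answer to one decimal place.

25.2 days

Day half: max(0, 21.1 − 13.2) × 0.5 = 7.9 × 0.5 = 3.95 DD.
Night half: max(0, 16.4 − 13.2) × 0.5 = 3.2 × 0.5 = 1.60 DD.
Per 24 h: 5.55 DD/day.
Duration = 140 / 5.55 = 25.225 ≈ 25.2 days.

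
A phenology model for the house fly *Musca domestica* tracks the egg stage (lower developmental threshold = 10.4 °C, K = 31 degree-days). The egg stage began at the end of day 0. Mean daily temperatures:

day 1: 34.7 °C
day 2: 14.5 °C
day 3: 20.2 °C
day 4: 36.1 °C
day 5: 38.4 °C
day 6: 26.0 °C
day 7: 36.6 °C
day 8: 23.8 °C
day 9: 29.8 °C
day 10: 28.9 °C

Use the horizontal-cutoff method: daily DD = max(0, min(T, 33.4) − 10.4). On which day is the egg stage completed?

Daily DD above 10.4 °C (capped at 23.0): 23.0, 4.1, 9.8, 23.0, 23.0, 15.6, 23.0, 13.4, 19.4, 18.5.
Cumulative: 23.0, 27.1, 36.9, 59.9, 82.9, 98.5, 121.5, 134.9, 154.3, 172.8.
The total first reaches 31 DD on day 3.

day 3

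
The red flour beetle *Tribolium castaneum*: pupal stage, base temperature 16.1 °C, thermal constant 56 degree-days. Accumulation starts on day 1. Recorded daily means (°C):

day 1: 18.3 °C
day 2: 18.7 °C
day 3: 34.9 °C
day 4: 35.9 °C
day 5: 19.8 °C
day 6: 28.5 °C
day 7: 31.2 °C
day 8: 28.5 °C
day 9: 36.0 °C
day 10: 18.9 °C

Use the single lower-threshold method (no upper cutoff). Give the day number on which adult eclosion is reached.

day 6

Daily DD above 16.1 °C: 2.2, 2.6, 18.8, 19.8, 3.7, 12.4, 15.1, 12.4, 19.9, 2.8.
Cumulative: 2.2, 4.8, 23.6, 43.4, 47.1, 59.5, 74.6, 87.0, 106.9, 109.7.
The total first reaches 56 DD on day 6.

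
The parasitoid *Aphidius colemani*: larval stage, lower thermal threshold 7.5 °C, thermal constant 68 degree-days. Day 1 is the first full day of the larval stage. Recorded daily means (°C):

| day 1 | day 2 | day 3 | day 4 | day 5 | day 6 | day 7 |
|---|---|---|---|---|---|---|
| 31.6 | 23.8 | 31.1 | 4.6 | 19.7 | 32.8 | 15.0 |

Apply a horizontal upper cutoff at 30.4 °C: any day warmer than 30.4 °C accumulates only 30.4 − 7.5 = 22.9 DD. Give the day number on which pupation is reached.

Daily DD above 7.5 °C (capped at 22.9): 22.9, 16.3, 22.9, 0.0, 12.2, 22.9, 7.5.
Cumulative: 22.9, 39.2, 62.1, 62.1, 74.3, 97.2, 104.7.
The total first reaches 68 DD on day 5.

day 5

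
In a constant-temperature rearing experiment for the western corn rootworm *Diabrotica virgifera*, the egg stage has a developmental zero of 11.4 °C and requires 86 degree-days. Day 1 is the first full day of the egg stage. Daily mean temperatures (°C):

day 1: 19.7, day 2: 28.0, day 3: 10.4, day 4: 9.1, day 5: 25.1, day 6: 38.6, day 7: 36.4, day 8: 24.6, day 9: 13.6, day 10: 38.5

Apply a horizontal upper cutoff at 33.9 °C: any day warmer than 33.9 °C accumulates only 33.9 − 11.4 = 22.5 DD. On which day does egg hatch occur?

Daily DD above 11.4 °C (capped at 22.5): 8.3, 16.6, 0.0, 0.0, 13.7, 22.5, 22.5, 13.2, 2.2, 22.5.
Cumulative: 8.3, 24.9, 24.9, 24.9, 38.6, 61.1, 83.6, 96.8, 99.0, 121.5.
The total first reaches 86 DD on day 8.

day 8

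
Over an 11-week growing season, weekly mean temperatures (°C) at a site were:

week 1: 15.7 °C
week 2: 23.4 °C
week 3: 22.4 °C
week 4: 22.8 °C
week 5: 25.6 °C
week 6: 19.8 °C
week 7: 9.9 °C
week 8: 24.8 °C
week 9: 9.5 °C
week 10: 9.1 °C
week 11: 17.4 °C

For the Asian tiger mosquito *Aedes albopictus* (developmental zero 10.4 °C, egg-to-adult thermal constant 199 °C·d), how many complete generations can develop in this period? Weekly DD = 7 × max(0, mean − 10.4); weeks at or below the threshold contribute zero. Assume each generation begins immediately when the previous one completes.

3 generations

Weekly DD (7 × max(0, T̄ − 10.4)): 37.1, 91.0, 84.0, 86.8, 106.4, 65.8, 0.0, 100.8, 0.0, 0.0, 49.0.
Season total = 620.9 DD.
Complete generations = ⌊620.9 / 199⌋ = 3.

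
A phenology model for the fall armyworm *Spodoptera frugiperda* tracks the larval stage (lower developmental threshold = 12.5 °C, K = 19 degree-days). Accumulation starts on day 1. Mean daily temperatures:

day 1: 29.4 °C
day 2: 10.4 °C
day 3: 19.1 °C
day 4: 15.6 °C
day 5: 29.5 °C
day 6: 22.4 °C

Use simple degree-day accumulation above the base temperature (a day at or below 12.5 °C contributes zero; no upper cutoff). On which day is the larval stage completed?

day 3

Daily DD above 12.5 °C: 16.9, 0.0, 6.6, 3.1, 17.0, 9.9.
Cumulative: 16.9, 16.9, 23.5, 26.6, 43.6, 53.5.
The total first reaches 19 DD on day 3.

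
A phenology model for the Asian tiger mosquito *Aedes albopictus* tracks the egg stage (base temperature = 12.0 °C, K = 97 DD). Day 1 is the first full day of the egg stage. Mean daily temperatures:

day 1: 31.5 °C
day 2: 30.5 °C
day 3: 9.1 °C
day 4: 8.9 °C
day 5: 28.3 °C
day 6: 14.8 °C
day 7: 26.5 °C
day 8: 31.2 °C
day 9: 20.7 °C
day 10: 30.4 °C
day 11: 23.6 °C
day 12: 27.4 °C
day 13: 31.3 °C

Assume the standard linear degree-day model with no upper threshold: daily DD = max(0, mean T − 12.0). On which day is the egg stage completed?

Daily DD above 12.0 °C: 19.5, 18.5, 0.0, 0.0, 16.3, 2.8, 14.5, 19.2, 8.7, 18.4, 11.6, 15.4, 19.3.
Cumulative: 19.5, 38.0, 38.0, 38.0, 54.3, 57.1, 71.6, 90.8, 99.5, 117.9, 129.5, 144.9, 164.2.
The total first reaches 97 DD on day 9.

day 9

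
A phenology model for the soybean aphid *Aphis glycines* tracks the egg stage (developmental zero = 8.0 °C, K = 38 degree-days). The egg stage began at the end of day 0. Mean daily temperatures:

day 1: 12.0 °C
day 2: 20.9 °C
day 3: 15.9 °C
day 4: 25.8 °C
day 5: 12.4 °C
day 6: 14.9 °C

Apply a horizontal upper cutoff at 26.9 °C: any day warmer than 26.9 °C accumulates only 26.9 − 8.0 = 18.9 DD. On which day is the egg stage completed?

Daily DD above 8.0 °C (capped at 18.9): 4.0, 12.9, 7.9, 17.8, 4.4, 6.9.
Cumulative: 4.0, 16.9, 24.8, 42.6, 47.0, 53.9.
The total first reaches 38 DD on day 4.

day 4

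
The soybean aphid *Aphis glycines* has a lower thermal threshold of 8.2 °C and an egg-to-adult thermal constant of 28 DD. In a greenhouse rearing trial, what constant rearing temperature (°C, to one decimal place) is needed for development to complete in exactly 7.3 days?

12.0 °C

Required daily accumulation = 28 / 7.3 = 3.836 DD/day.
T = T_base + 3.836 = 8.2 + 3.836 = 12.036 ≈ 12.0 °C.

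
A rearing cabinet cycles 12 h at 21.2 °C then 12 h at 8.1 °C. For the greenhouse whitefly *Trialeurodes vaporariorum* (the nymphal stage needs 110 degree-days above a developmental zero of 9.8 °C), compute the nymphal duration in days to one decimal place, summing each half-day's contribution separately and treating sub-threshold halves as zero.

Day half: max(0, 21.2 − 9.8) × 0.5 = 11.4 × 0.5 = 5.70 DD.
Night half: max(0, 8.1 − 9.8) × 0.5 = 0.0 × 0.5 = 0.00 DD.
Per 24 h: 5.70 DD/day.
Duration = 110 / 5.70 = 19.298 ≈ 19.3 days.

19.3 days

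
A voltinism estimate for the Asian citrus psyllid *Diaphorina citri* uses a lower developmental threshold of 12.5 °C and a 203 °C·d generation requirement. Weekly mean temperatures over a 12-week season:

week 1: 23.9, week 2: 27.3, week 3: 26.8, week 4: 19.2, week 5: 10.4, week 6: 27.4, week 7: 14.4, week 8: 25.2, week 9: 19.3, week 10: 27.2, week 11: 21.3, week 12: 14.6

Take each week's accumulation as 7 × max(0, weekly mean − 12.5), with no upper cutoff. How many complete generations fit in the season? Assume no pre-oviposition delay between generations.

3 generations

Weekly DD (7 × max(0, T̄ − 12.5)): 79.8, 103.6, 100.1, 46.9, 0.0, 104.3, 13.3, 88.9, 47.6, 102.9, 61.6, 14.7.
Season total = 763.7 DD.
Complete generations = ⌊763.7 / 203⌋ = 3.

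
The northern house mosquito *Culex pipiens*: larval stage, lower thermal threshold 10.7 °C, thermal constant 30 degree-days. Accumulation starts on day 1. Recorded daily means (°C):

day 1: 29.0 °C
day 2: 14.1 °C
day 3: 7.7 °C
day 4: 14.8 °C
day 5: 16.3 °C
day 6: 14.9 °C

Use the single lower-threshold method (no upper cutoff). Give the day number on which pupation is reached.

day 5

Daily DD above 10.7 °C: 18.3, 3.4, 0.0, 4.1, 5.6, 4.2.
Cumulative: 18.3, 21.7, 21.7, 25.8, 31.4, 35.6.
The total first reaches 30 DD on day 5.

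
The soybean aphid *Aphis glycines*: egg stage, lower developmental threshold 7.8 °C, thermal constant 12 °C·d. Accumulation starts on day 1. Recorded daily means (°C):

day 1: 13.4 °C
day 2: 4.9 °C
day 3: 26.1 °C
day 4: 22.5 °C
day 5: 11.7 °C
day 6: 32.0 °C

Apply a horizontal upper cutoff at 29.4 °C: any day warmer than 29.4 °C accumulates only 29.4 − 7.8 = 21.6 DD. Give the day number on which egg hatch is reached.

Daily DD above 7.8 °C (capped at 21.6): 5.6, 0.0, 18.3, 14.7, 3.9, 21.6.
Cumulative: 5.6, 5.6, 23.9, 38.6, 42.5, 64.1.
The total first reaches 12 DD on day 3.

day 3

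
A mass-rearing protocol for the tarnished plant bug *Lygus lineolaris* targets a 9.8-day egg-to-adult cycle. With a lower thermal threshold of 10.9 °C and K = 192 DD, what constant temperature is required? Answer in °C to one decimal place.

Required daily accumulation = 192 / 9.8 = 19.592 DD/day.
T = T_base + 19.592 = 10.9 + 19.592 = 30.492 ≈ 30.5 °C.

30.5 °C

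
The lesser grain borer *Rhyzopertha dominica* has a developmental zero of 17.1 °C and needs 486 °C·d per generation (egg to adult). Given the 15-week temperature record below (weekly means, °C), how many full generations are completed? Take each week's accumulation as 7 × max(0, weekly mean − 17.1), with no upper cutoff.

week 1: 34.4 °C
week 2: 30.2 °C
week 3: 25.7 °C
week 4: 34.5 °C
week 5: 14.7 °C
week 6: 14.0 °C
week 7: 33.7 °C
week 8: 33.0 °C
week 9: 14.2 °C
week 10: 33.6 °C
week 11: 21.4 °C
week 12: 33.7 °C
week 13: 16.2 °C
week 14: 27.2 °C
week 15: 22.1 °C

2 generations

Weekly DD (7 × max(0, T̄ − 17.1)): 121.1, 91.7, 60.2, 121.8, 0.0, 0.0, 116.2, 111.3, 0.0, 115.5, 30.1, 116.2, 0.0, 70.7, 35.0.
Season total = 989.8 DD.
Complete generations = ⌊989.8 / 486⌋ = 2.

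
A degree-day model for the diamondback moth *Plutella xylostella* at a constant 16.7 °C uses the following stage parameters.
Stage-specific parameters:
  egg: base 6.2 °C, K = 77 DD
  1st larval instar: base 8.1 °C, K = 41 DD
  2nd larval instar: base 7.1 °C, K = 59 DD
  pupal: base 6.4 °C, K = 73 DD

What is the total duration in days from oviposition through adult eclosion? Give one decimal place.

egg: 77 / (16.7 − 6.2) = 77 / 10.5 = 7.333 d.
1st larval instar: 41 / (16.7 − 8.1) = 41 / 8.6 = 4.767 d.
2nd larval instar: 59 / (16.7 − 7.1) = 59 / 9.6 = 6.146 d.
pupal: 73 / (16.7 − 6.4) = 73 / 10.3 = 7.087 d.
Sum = 25.334 ≈ 25.3 days.

25.3 days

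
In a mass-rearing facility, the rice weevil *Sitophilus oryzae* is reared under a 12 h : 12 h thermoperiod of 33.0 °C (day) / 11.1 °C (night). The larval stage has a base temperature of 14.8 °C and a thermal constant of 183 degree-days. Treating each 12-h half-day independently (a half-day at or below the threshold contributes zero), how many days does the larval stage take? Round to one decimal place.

Day half: max(0, 33.0 − 14.8) × 0.5 = 18.2 × 0.5 = 9.10 DD.
Night half: max(0, 11.1 − 14.8) × 0.5 = 0.0 × 0.5 = 0.00 DD.
Per 24 h: 9.10 DD/day.
Duration = 183 / 9.10 = 20.110 ≈ 20.1 days.

20.1 days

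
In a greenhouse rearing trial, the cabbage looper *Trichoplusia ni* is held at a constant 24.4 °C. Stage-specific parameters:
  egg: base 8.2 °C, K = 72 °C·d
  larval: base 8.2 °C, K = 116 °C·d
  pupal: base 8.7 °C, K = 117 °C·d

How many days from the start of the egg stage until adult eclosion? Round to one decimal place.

19.1 days

egg: 72 / (24.4 − 8.2) = 72 / 16.2 = 4.444 d.
larval: 116 / (24.4 − 8.2) = 116 / 16.2 = 7.160 d.
pupal: 117 / (24.4 − 8.7) = 117 / 15.7 = 7.452 d.
Sum = 19.057 ≈ 19.1 days.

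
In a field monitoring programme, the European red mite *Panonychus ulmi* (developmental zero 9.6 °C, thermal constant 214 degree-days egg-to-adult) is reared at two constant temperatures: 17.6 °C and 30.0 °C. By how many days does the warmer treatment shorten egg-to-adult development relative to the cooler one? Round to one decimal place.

16.3 days

At 17.6 °C: 214 / (17.6 − 9.6) = 214 / 8.0 = 26.750 d.
At 30.0 °C: 214 / (30.0 − 9.6) = 214 / 20.4 = 10.490 d.
Difference = |26.750 − 10.490| = 16.260 ≈ 16.3 days.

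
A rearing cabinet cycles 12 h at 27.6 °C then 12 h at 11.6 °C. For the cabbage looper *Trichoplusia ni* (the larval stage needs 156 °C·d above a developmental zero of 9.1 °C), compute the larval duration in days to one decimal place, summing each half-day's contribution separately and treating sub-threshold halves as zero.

14.9 days

Day half: max(0, 27.6 − 9.1) × 0.5 = 18.5 × 0.5 = 9.25 DD.
Night half: max(0, 11.6 − 9.1) × 0.5 = 2.5 × 0.5 = 1.25 DD.
Per 24 h: 10.50 DD/day.
Duration = 156 / 10.50 = 14.857 ≈ 14.9 days.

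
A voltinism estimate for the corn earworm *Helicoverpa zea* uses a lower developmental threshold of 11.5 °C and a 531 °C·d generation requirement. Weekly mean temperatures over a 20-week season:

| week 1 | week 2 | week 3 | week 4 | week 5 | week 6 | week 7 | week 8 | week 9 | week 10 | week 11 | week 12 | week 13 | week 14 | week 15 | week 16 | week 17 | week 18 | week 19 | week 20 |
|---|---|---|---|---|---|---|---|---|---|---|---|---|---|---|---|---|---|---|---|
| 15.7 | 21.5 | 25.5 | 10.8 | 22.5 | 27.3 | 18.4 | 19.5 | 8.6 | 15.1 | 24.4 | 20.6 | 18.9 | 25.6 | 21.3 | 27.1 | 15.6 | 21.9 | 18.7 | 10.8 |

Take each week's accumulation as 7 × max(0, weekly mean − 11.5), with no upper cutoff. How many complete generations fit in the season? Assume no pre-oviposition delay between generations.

2 generations

Weekly DD (7 × max(0, T̄ − 11.5)): 29.4, 70.0, 98.0, 0.0, 77.0, 110.6, 48.3, 56.0, 0.0, 25.2, 90.3, 63.7, 51.8, 98.7, 68.6, 109.2, 28.7, 72.8, 50.4, 0.0.
Season total = 1148.7 DD.
Complete generations = ⌊1148.7 / 531⌋ = 2.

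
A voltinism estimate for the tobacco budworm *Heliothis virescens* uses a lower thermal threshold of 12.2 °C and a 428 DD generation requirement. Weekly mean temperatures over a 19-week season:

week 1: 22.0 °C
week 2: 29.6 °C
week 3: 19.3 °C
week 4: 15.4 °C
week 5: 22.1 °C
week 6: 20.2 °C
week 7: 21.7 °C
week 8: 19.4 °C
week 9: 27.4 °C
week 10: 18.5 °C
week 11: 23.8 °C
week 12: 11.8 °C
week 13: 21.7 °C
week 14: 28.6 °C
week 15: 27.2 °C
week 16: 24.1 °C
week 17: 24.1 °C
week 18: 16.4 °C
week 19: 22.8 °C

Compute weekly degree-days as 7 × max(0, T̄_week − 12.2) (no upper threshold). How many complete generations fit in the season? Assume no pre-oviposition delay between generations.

3 generations

Weekly DD (7 × max(0, T̄ − 12.2)): 68.6, 121.8, 49.7, 22.4, 69.3, 56.0, 66.5, 50.4, 106.4, 44.1, 81.2, 0.0, 66.5, 114.8, 105.0, 83.3, 83.3, 29.4, 74.2.
Season total = 1292.9 DD.
Complete generations = ⌊1292.9 / 428⌋ = 3.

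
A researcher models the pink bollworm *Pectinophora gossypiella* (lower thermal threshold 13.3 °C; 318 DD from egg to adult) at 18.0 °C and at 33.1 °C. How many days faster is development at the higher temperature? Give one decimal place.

51.6 days

At 18.0 °C: 318 / (18.0 − 13.3) = 318 / 4.7 = 67.660 d.
At 33.1 °C: 318 / (33.1 − 13.3) = 318 / 19.8 = 16.061 d.
Difference = |67.660 − 16.061| = 51.599 ≈ 51.6 days.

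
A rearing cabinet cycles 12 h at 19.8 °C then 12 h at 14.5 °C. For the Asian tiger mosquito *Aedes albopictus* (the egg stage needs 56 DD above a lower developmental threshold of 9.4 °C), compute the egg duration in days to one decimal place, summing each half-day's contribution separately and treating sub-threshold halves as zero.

Day half: max(0, 19.8 − 9.4) × 0.5 = 10.4 × 0.5 = 5.20 DD.
Night half: max(0, 14.5 − 9.4) × 0.5 = 5.1 × 0.5 = 2.55 DD.
Per 24 h: 7.75 DD/day.
Duration = 56 / 7.75 = 7.226 ≈ 7.2 days.

7.2 days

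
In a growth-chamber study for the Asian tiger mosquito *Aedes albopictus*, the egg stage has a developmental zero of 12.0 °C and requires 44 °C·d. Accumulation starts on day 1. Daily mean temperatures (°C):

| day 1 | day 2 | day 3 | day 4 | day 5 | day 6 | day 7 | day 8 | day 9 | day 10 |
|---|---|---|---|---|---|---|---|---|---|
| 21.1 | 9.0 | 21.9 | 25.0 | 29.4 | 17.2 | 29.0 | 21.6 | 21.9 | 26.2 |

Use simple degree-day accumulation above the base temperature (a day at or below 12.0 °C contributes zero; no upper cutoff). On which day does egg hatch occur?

Daily DD above 12.0 °C: 9.1, 0.0, 9.9, 13.0, 17.4, 5.2, 17.0, 9.6, 9.9, 14.2.
Cumulative: 9.1, 9.1, 19.0, 32.0, 49.4, 54.6, 71.6, 81.2, 91.1, 105.3.
The total first reaches 44 DD on day 5.

day 5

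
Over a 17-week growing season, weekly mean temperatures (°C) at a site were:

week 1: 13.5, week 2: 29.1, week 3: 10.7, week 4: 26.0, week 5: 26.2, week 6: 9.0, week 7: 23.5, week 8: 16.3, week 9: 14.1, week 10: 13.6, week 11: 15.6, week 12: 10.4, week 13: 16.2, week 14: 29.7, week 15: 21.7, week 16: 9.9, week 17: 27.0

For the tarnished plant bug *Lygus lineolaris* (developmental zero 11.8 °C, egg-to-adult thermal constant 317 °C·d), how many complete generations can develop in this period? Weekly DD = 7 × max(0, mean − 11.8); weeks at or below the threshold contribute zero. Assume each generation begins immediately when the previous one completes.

2 generations

Weekly DD (7 × max(0, T̄ − 11.8)): 11.9, 121.1, 0.0, 99.4, 100.8, 0.0, 81.9, 31.5, 16.1, 12.6, 26.6, 0.0, 30.8, 125.3, 69.3, 0.0, 106.4.
Season total = 833.7 DD.
Complete generations = ⌊833.7 / 317⌋ = 2.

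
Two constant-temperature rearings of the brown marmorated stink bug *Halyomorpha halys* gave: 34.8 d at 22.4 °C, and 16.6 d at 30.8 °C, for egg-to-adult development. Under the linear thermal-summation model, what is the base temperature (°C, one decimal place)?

Linear rate model ⇒ the product D·(T − T_b) is constant across temperatures.
34.8·(22.4 − T_b) = 16.6·(30.8 − T_b)
T_b = (34.8·22.4 − 16.6·30.8) / (34.8 − 16.6) = 268.24 / 18.2 = 14.738 °C ≈ 14.7 °C.

14.7 °C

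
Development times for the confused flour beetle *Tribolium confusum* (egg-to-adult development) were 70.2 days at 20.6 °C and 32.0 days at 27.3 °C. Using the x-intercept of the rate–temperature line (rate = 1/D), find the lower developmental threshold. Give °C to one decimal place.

Equal thermal constants: D₁(T₁ − T_b) = D₂(T₂ − T_b).
70.2·(20.6 − T_b) = 32.0·(27.3 − T_b)
T_b = (70.2·20.6 − 32.0·27.3) / (70.2 − 32.0) = 572.52 / 38.2 = 14.987 °C ≈ 15.0 °C.

15.0 °C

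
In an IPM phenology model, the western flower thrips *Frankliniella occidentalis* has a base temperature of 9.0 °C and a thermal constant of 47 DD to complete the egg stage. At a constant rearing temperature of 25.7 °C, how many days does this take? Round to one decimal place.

2.8 days

Daily accumulation = 25.7 − 9.0 = 16.7 DD/day.
Duration = 47 / 16.7 = 2.814 ≈ 2.8 days.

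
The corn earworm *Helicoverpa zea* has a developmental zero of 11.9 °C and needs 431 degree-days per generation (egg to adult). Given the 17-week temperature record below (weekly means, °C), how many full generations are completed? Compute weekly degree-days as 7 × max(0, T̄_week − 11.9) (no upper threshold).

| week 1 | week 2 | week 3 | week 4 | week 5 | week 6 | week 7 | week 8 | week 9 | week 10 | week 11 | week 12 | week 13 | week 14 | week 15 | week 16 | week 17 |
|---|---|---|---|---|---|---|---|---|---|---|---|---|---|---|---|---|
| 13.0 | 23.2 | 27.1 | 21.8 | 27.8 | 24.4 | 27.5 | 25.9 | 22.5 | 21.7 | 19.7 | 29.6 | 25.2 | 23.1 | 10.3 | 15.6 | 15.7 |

2 generations

Weekly DD (7 × max(0, T̄ − 11.9)): 7.7, 79.1, 106.4, 69.3, 111.3, 87.5, 109.2, 98.0, 74.2, 68.6, 54.6, 123.9, 93.1, 78.4, 0.0, 25.9, 26.6.
Season total = 1213.8 DD.
Complete generations = ⌊1213.8 / 431⌋ = 2.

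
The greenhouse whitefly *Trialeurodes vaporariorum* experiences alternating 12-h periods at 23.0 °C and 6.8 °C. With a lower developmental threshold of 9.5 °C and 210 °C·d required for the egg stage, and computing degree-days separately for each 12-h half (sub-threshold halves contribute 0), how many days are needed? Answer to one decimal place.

Day half: max(0, 23.0 − 9.5) × 0.5 = 13.5 × 0.5 = 6.75 DD.
Night half: max(0, 6.8 − 9.5) × 0.5 = 0.0 × 0.5 = 0.00 DD.
Per 24 h: 6.75 DD/day.
Duration = 210 / 6.75 = 31.111 ≈ 31.1 days.

31.1 days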